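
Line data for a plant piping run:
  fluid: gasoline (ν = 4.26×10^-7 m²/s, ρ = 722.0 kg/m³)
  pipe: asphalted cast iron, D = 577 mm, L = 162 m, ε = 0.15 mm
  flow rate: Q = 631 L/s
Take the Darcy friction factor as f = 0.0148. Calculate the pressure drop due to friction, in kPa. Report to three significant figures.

Δp ≈ 8.74 kPa

V = 4Q/(πD²) = 4·0.631/(π·0.577²) = 2.413 m/s
h_f = f(L/D)V²/(2g) = 0.01480·(162/0.577)·2.413²/(2·9.81) = 1.233 m
Δp = ρg·h_f = 722.0·9.81·1.233 = 8.735 kPa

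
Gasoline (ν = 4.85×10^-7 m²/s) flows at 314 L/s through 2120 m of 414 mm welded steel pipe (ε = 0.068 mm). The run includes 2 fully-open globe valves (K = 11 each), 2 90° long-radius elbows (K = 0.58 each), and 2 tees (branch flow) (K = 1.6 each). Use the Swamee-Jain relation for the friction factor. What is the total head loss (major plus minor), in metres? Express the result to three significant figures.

V = 4Q/(πD²) = 2.333 m/s; V²/2g = 0.2773 m
Re = 1.99×10^6, ε/D = 1.64×10^-4 → f = 0.01386 (Swamee-Jain)
Major: h_f = f(L/D)·V²/2g = 0.01386·5121·0.2773 = 19.69 m
Minor: ΣK = 26.4; h_m = ΣK·V²/2g = 7.310 m
Total H_L = 19.69 + 7.310 = 27.00 m

H_L ≈ 27.0 m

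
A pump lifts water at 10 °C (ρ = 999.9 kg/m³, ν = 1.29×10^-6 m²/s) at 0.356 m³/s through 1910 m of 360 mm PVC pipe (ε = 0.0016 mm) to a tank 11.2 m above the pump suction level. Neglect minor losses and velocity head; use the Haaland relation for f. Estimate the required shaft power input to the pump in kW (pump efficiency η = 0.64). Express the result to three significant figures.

P_shaft ≈ 272 kW

V = 4Q/(πD²) = 3.497 m/s; Re = 9.76×10^5; ε/D = 4.44×10^-6; f = 0.01171
h_f = f(L/D)V²/2g = 38.73 m
Total head H = z + h_f = 11.2 + 38.73 = 49.93 m
P_hyd = ρgQH = 999.9·9.81·0.356·49.93 = 174.3 kW
P_shaft = P_hyd/η = 174.3/0.64 = 272.4 kW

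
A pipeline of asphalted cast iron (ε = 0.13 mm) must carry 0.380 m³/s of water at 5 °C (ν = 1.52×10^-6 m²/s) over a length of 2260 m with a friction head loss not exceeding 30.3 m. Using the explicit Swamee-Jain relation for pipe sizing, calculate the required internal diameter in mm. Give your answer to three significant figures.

D ≈ 434 mm

Swamee-Jain (Type III): D = 0.66·[ε^1.25·(LQ²/(gh_f))^4.75 + ν·Q^9.4·(L/(gh_f))^5.2]^0.04
LQ²/(gh_f) = 1.098; L/(gh_f) = 7.603
Term 1 = ε^1.25·(…)^4.75 = 2.16×10^-5; Term 2 = ν·Q^9.4·(…)^5.2 = 6.50×10^-6
D = 0.66·(2.16×10^-5 + 6.50×10^-6)^0.04 = 0.4340 m = 434 mm
Check: V = 2.57 m/s, Re = 7.33×10^5, f = 0.01599, h_f = 28.0 m ≈ 30.3 m ✓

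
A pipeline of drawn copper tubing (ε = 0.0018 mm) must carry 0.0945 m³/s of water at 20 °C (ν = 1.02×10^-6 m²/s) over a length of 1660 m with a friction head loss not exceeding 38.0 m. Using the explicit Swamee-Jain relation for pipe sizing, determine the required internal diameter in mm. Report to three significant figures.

Swamee-Jain (Type III): D = 0.66·[ε^1.25·(LQ²/(gh_f))^4.75 + ν·Q^9.4·(L/(gh_f))^5.2]^0.04
LQ²/(gh_f) = 0.03977; L/(gh_f) = 4.453
Term 1 = ε^1.25·(…)^4.75 = 1.47×10^-14; Term 2 = ν·Q^9.4·(…)^5.2 = 5.63×10^-13
D = 0.66·(1.47×10^-14 + 5.63×10^-13)^0.04 = 0.2138 m = 214 mm
Check: V = 2.63 m/s, Re = 5.52×10^5, f = 0.01301, h_f = 35.7 m ≈ 38.0 m ✓

D ≈ 214 mm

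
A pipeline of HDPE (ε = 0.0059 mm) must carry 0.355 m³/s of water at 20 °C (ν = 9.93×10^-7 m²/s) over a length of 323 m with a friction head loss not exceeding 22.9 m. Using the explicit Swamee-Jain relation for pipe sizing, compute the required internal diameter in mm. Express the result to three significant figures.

D ≈ 280 mm

Swamee-Jain (Type III): D = 0.66·[ε^1.25·(LQ²/(gh_f))^4.75 + ν·Q^9.4·(L/(gh_f))^5.2]^0.04
LQ²/(gh_f) = 0.1812; L/(gh_f) = 1.438
Term 1 = ε^1.25·(…)^4.75 = 8.71×10^-11; Term 2 = ν·Q^9.4·(…)^5.2 = 3.88×10^-10
D = 0.66·(8.71×10^-11 + 3.88×10^-10)^0.04 = 0.2797 m = 280 mm
Check: V = 5.78 m/s, Re = 1.63×10^6, f = 0.01137, h_f = 22.4 m ≈ 22.9 m ✓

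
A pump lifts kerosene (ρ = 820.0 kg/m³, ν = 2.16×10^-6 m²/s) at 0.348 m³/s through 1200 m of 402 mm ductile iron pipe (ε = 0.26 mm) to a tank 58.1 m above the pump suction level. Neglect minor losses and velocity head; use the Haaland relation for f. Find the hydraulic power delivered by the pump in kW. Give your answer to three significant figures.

P_hyd ≈ 222 kW

V = 4Q/(πD²) = 2.742 m/s; Re = 5.10×10^5; ε/D = 6.47×10^-4; f = 0.01844
h_f = f(L/D)V²/2g = 21.09 m
Total head H = z + h_f = 58.1 + 21.09 = 79.19 m
P_hyd = ρgQH = 820.0·9.81·0.348·79.19 = 221.7 kW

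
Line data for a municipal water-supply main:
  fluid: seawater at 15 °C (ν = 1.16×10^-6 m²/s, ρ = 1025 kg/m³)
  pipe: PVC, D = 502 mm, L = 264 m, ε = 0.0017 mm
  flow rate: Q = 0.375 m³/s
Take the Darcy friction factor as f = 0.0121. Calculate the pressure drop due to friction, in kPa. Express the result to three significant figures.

V = 4Q/(πD²) = 4·0.375/(π·0.502²) = 1.895 m/s
h_f = f(L/D)V²/(2g) = 0.01210·(264/0.502)·1.895²/(2·9.81) = 1.164 m
Δp = ρg·h_f = 1025·9.81·1.164 = 11.71 kPa

Δp ≈ 11.7 kPa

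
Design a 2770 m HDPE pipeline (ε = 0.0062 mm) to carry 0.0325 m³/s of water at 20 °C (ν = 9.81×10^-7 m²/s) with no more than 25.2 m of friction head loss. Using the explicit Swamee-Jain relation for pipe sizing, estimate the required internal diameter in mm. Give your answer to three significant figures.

Swamee-Jain (Type III): D = 0.66·[ε^1.25·(LQ²/(gh_f))^4.75 + ν·Q^9.4·(L/(gh_f))^5.2]^0.04
LQ²/(gh_f) = 0.01184; L/(gh_f) = 11.20
Term 1 = ε^1.25·(…)^4.75 = 2.18×10^-16; Term 2 = ν·Q^9.4·(…)^5.2 = 2.89×10^-15
D = 0.66·(2.18×10^-16 + 2.89×10^-15)^0.04 = 0.1735 m = 173 mm
Check: V = 1.38 m/s, Re = 2.43×10^5, f = 0.01532, h_f = 23.6 m ≈ 25.2 m ✓

D ≈ 173 mm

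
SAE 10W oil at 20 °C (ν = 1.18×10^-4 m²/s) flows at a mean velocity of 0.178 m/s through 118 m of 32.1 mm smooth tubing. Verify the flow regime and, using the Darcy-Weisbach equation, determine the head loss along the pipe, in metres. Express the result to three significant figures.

Re = VD/ν = 0.178·0.03210/1.18×10^-4 = 48.4 → laminar (Re < 2300)
f = 64/Re = 1.322
h_f = f(L/D)V²/(2g) = 1.322·(118/0.03210)·0.178²/(2·9.81) = 7.846 m

h_f ≈ 7.85 m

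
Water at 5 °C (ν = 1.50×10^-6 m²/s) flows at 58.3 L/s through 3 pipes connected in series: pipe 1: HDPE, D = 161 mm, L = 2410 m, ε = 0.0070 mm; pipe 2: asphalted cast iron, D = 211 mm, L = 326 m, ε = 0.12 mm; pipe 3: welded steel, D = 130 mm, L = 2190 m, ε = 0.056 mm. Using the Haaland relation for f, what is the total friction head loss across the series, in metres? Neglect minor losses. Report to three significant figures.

H ≈ 384 m

Pipe 1: V = 2.864 m/s, Re = 3.07×10^5, ε/D = 4.35×10^-5, f = 0.01466, h_1 = f(L/D)V²/2g = 91.74 m
Pipe 2: V = 1.667 m/s, Re = 2.35×10^5, ε/D = 5.69×10^-4, f = 0.01876, h_2 = f(L/D)V²/2g = 4.107 m
Pipe 3: V = 4.392 m/s, Re = 3.81×10^5, ε/D = 4.31×10^-4, f = 0.01738, h_3 = f(L/D)V²/2g = 287.9 m
Series → Q common, losses add: H = Σh = 383.8 m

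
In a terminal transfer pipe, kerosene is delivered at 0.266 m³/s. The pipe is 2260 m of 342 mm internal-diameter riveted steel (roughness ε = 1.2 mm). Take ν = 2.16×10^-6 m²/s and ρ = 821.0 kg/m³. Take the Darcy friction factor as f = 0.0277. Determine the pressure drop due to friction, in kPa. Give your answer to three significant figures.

V = 4Q/(πD²) = 4·0.266/(π·0.342²) = 2.896 m/s
h_f = f(L/D)V²/(2g) = 0.02770·(2260/0.342)·2.896²/(2·9.81) = 78.22 m
Δp = ρg·h_f = 821.0·9.81·78.22 = 630.0 kPa

Δp ≈ 630 kPa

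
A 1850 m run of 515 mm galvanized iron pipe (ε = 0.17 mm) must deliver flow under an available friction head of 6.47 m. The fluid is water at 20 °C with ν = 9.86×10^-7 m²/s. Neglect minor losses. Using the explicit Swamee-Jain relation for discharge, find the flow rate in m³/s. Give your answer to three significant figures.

Swamee-Jain (Type II): Q = -0.965·√(gD⁵h_f/L)·ln[ε/(3.7D) + √(3.17ν²L/(gD³h_f))]
√(gD⁵h_f/L) = √(9.81·0.515⁵·6.47/1850) = 0.03525
ε/(3.7D) = 8.92×10^-5; √(3.17ν²L/(gD³h_f)) = 2.56×10^-5
Q = -0.965·0.03525·ln(1.149×10^-4) = 0.3086 m³/s
Check: V = 1.48 m/s, Re = 7.74×10^5, f = 0.01620, h_f = 6.51 m ≈ 6.47 m ✓

Q ≈ 0.309 m³/s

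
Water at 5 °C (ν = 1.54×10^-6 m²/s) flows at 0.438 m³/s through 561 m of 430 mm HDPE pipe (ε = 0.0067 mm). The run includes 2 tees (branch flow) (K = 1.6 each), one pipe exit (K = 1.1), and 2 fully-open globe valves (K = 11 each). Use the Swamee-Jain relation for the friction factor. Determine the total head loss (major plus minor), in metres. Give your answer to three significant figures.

H_L ≈ 19.6 m

V = 4Q/(πD²) = 3.016 m/s; V²/2g = 0.4637 m
Re = 8.42×10^5, ε/D = 1.56×10^-5 → f = 0.01229 (Swamee-Jain)
Major: h_f = f(L/D)·V²/2g = 0.01229·1305·0.4637 = 7.434 m
Minor: ΣK = 26.3; h_m = ΣK·V²/2g = 12.19 m
Total H_L = 7.434 + 12.19 = 19.63 m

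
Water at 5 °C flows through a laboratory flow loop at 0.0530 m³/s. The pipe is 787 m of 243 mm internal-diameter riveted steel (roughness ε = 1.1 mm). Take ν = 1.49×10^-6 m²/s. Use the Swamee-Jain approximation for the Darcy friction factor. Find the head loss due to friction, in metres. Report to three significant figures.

V = 4Q/(πD²) = 4·0.0530/(π·0.243²) = 1.143 m/s
Re = VD/ν = 1.143·0.243/1.49×10^-6 = 1.86×10^5 → turbulent
ε/D = 1.1/243 = 0.00453
Swamee-Jain: f = 0.03020
h_f = f(L/D)V²/(2g) = 0.03020·(787/0.243)·1.143²/(2·9.81) = 6.511 m

h_f ≈ 6.51 m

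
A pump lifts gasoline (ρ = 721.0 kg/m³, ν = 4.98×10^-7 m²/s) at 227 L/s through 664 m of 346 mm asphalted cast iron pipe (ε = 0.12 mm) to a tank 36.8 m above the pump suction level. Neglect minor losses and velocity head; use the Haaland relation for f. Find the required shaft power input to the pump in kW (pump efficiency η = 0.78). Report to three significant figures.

P_shaft ≈ 94.3 kW

V = 4Q/(πD²) = 2.414 m/s; Re = 1.68×10^6; ε/D = 3.47×10^-4; f = 0.01579
h_f = f(L/D)V²/2g = 9.002 m
Total head H = z + h_f = 36.8 + 9.002 = 45.80 m
P_hyd = ρgQH = 721.0·9.81·0.227·45.80 = 73.54 kW
P_shaft = P_hyd/η = 73.54/0.78 = 94.28 kW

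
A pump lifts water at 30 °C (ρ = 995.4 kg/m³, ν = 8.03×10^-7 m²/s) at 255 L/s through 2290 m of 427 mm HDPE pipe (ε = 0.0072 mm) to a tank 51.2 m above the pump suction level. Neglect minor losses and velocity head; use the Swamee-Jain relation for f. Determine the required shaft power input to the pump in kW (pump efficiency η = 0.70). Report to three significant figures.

V = 4Q/(πD²) = 1.781 m/s; Re = 9.47×10^5; ε/D = 1.69×10^-5; f = 0.01211
h_f = f(L/D)V²/2g = 10.49 m
Total head H = z + h_f = 51.2 + 10.49 = 61.69 m
P_hyd = ρgQH = 995.4·9.81·0.255·61.69 = 153.6 kW
P_shaft = P_hyd/η = 153.6/0.70 = 219.5 kW

P_shaft ≈ 219 kW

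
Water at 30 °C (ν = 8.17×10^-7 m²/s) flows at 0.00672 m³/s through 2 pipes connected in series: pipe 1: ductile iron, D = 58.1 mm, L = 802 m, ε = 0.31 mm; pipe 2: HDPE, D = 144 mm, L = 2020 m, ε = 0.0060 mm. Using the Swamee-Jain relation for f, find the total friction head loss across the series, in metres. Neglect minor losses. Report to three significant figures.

Pipe 1: V = 2.535 m/s, Re = 1.80×10^5, ε/D = 0.00534, f = 0.03166, h_1 = f(L/D)V²/2g = 143.1 m
Pipe 2: V = 0.4126 m/s, Re = 7.27×10^4, ε/D = 4.17×10^-5, f = 0.01932, h_2 = f(L/D)V²/2g = 2.352 m
Series → Q common, losses add: H = Σh = 145.5 m

H ≈ 145 m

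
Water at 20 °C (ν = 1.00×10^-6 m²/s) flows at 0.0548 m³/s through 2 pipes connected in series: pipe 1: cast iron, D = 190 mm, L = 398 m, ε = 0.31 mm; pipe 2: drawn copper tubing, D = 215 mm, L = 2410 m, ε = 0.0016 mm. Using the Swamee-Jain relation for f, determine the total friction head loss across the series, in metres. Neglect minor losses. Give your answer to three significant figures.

Pipe 1: V = 1.933 m/s, Re = 3.67×10^5, ε/D = 0.00163, f = 0.02291, h_1 = f(L/D)V²/2g = 9.137 m
Pipe 2: V = 1.509 m/s, Re = 3.25×10^5, ε/D = 7.44×10^-6, f = 0.01426, h_2 = f(L/D)V²/2g = 18.56 m
Series → Q common, losses add: H = Σh = 27.69 m

H ≈ 27.7 m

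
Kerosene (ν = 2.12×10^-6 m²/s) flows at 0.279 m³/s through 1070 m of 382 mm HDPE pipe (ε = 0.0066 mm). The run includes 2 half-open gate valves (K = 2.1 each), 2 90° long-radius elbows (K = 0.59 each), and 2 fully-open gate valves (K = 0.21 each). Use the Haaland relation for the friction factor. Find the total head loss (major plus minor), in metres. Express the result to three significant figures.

H_L ≈ 13.2 m

V = 4Q/(πD²) = 2.434 m/s; V²/2g = 0.3020 m
Re = 4.39×10^5, ε/D = 1.73×10^-5 → f = 0.01356 (Haaland)
Major: h_f = f(L/D)·V²/2g = 0.01356·2801·0.3020 = 11.47 m
Minor: ΣK = 5.80; h_m = ΣK·V²/2g = 1.752 m
Total H_L = 11.47 + 1.752 = 13.22 m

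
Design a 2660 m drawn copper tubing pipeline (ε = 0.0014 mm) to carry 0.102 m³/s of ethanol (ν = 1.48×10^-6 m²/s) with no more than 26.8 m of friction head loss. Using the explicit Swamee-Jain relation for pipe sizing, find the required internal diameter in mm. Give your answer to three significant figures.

Swamee-Jain (Type III): D = 0.66·[ε^1.25·(LQ²/(gh_f))^4.75 + ν·Q^9.4·(L/(gh_f))^5.2]^0.04
LQ²/(gh_f) = 0.1053; L/(gh_f) = 10.12
Term 1 = ε^1.25·(…)^4.75 = 1.09×10^-12; Term 2 = ν·Q^9.4·(…)^5.2 = 1.20×10^-10
D = 0.66·(1.09×10^-12 + 1.20×10^-10)^0.04 = 0.2647 m = 265 mm
Check: V = 1.85 m/s, Re = 3.31×10^5, f = 0.01418, h_f = 24.9 m ≈ 26.8 m ✓

D ≈ 265 mm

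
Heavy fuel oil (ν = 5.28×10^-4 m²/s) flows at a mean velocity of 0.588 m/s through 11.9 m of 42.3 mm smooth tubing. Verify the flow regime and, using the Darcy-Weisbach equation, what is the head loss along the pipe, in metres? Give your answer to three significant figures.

h_f ≈ 6.74 m

Re = VD/ν = 0.588·0.04230/5.28×10^-4 = 47.1 → laminar (Re < 2300)
f = 64/Re = 1.359
h_f = f(L/D)V²/(2g) = 1.359·(11.9/0.04230)·0.588²/(2·9.81) = 6.735 m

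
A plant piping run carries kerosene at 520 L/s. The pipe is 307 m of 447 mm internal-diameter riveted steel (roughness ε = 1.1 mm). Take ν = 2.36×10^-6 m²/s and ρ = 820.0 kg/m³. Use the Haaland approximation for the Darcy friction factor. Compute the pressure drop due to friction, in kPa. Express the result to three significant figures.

Δp ≈ 77.4 kPa

V = 4Q/(πD²) = 4·0.520/(π·0.447²) = 3.314 m/s
Re = VD/ν = 3.314·0.447/2.36×10^-6 = 6.28×10^5 → turbulent
ε/D = 1.1/447 = 0.00246
Haaland: f = 0.02504
h_f = f(L/D)V²/(2g) = 0.02504·(307/0.447)·3.314²/(2·9.81) = 9.624 m
Δp = ρg·h_f = 820.0·9.81·9.624 = 77.42 kPa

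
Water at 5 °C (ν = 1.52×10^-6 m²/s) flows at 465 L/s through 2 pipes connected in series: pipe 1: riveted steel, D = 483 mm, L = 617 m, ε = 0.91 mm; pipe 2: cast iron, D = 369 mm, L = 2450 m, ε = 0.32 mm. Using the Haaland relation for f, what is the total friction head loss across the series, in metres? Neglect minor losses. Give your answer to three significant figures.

Pipe 1: V = 2.538 m/s, Re = 8.06×10^5, ε/D = 0.00188, f = 0.02331, h_1 = f(L/D)V²/2g = 9.775 m
Pipe 2: V = 4.348 m/s, Re = 1.06×10^6, ε/D = 8.67×10^-4, f = 0.01929, h_2 = f(L/D)V²/2g = 123.4 m
Series → Q common, losses add: H = Σh = 133.2 m

H ≈ 133 m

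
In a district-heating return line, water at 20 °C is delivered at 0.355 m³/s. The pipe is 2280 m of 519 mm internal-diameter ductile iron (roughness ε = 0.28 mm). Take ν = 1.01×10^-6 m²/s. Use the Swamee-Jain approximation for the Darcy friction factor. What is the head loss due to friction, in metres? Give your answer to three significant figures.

V = 4Q/(πD²) = 4·0.355/(π·0.519²) = 1.678 m/s
Re = VD/ν = 1.678·0.519/1.01×10^-6 = 8.62×10^5 → turbulent
ε/D = 0.28/519 = 5.39×10^-4
Swamee-Jain: f = 0.01764
h_f = f(L/D)V²/(2g) = 0.01764·(2280/0.519)·1.678²/(2·9.81) = 11.12 m

h_f ≈ 11.1 m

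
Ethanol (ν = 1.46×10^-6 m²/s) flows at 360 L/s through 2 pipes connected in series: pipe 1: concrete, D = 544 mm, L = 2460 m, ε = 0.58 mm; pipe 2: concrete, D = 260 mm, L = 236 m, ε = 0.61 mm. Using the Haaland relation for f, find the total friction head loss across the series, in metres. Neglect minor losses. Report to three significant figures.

H ≈ 63.7 m

Pipe 1: V = 1.549 m/s, Re = 5.77×10^5, ε/D = 0.00107, f = 0.02042, h_1 = f(L/D)V²/2g = 11.29 m
Pipe 2: V = 6.781 m/s, Re = 1.21×10^6, ε/D = 0.00235, f = 0.02462, h_2 = f(L/D)V²/2g = 52.36 m
Series → Q common, losses add: H = Σh = 63.65 m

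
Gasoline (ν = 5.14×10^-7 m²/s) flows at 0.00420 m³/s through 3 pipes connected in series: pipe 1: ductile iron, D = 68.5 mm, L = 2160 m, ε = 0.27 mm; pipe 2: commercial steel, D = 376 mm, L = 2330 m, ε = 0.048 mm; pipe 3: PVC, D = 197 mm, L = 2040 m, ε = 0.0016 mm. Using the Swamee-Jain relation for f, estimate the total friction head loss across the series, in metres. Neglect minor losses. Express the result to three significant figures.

H ≈ 61.2 m

Pipe 1: V = 1.140 m/s, Re = 1.52×10^5, ε/D = 0.00394, f = 0.02923, h_1 = f(L/D)V²/2g = 61.02 m
Pipe 2: V = 0.03783 m/s, Re = 2.77×10^4, ε/D = 1.28×10^-4, f = 0.02421, h_2 = f(L/D)V²/2g = 0.01094 m
Pipe 3: V = 0.1378 m/s, Re = 5.28×10^4, ε/D = 8.12×10^-6, f = 0.02054, h_3 = f(L/D)V²/2g = 0.2059 m
Series → Q common, losses add: H = Σh = 61.24 m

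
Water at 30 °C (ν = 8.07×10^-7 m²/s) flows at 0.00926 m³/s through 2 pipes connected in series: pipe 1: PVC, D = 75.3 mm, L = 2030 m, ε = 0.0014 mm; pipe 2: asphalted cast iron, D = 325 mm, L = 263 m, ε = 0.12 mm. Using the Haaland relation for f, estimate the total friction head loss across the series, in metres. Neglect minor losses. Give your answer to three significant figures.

Pipe 1: V = 2.079 m/s, Re = 1.94×10^5, ε/D = 1.86×10^-5, f = 0.01570, h_1 = f(L/D)V²/2g = 93.30 m
Pipe 2: V = 0.1116 m/s, Re = 4.50×10^4, ε/D = 3.69×10^-4, f = 0.02228, h_2 = f(L/D)V²/2g = 0.01145 m
Series → Q common, losses add: H = Σh = 93.31 m

H ≈ 93.3 m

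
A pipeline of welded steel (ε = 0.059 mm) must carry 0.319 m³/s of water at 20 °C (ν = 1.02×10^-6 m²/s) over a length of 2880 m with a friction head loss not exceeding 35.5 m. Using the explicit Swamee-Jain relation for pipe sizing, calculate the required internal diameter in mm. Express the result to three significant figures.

Swamee-Jain (Type III): D = 0.66·[ε^1.25·(LQ²/(gh_f))^4.75 + ν·Q^9.4·(L/(gh_f))^5.2]^0.04
LQ²/(gh_f) = 0.8415; L/(gh_f) = 8.270
Term 1 = ε^1.25·(…)^4.75 = 2.28×10^-6; Term 2 = ν·Q^9.4·(…)^5.2 = 1.30×10^-6
D = 0.66·(2.28×10^-6 + 1.30×10^-6)^0.04 = 0.3997 m = 400 mm
Check: V = 2.54 m/s, Re = 9.96×10^5, f = 0.01416, h_f = 33.6 m ≈ 35.5 m ✓

D ≈ 400 mm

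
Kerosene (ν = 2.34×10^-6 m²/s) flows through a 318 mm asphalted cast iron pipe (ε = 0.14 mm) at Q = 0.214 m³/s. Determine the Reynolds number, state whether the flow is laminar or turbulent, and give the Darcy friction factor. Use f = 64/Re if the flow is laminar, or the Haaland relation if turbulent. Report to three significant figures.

V = 4Q/(πD²) = 2.694 m/s
Re = VD/ν = 2.694·0.318/2.34×10^-6 = 3.66×10^5
Re > 4000 → turbulent; ε/D = 4.40×10^-4
Haaland: f = 0.01748

Re ≈ 3.66×10^5; turbulent; f ≈ 0.0175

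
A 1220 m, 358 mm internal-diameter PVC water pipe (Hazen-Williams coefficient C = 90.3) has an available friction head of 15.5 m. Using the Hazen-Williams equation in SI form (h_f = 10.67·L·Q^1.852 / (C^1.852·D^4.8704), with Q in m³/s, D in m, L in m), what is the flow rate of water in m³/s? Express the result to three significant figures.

Q ≈ 0.160 m³/s

Rearranging: Q = [h_f·C^1.852·D^4.8704 / (10.67·L)]^(1/1.852)
Q = [15.5·90.3^1.852·0.358^4.8704 / (10.67·1220)]^0.540 = 0.1598 m³/s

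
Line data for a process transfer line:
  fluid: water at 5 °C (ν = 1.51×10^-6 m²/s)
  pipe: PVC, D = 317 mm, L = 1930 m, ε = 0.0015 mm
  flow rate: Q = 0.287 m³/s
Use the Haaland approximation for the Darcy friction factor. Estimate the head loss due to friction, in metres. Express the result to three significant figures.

V = 4Q/(πD²) = 4·0.287/(π·0.317²) = 3.636 m/s
Re = VD/ν = 3.636·0.317/1.51×10^-6 = 7.63×10^5 → turbulent
ε/D = 0.0015/317 = 4.73×10^-6
Haaland: f = 0.01220
h_f = f(L/D)V²/(2g) = 0.01220·(1930/0.317)·3.636²/(2·9.81) = 50.05 m

h_f ≈ 50.1 m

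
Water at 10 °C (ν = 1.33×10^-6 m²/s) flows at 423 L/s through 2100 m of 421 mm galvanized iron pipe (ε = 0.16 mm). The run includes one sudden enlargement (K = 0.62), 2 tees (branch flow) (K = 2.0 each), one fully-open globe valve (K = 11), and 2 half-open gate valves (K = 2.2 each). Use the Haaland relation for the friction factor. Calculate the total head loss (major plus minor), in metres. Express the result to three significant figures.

V = 4Q/(πD²) = 3.039 m/s; V²/2g = 0.4706 m
Re = 9.62×10^5, ε/D = 3.80×10^-4 → f = 0.01630 (Haaland)
Major: h_f = f(L/D)·V²/2g = 0.01630·4988·0.4706 = 38.27 m
Minor: ΣK = 20.0; h_m = ΣK·V²/2g = 9.422 m
Total H_L = 38.27 + 9.422 = 47.70 m

H_L ≈ 47.7 m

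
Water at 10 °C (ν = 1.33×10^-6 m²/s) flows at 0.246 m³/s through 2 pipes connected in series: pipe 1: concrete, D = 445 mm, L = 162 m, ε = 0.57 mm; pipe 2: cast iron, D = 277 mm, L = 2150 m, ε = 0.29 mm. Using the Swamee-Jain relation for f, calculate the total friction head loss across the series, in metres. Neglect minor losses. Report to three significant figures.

Pipe 1: V = 1.582 m/s, Re = 5.29×10^5, ε/D = 0.00128, f = 0.02147, h_1 = f(L/D)V²/2g = 0.9965 m
Pipe 2: V = 4.082 m/s, Re = 8.50×10^5, ε/D = 0.00105, f = 0.02030, h_2 = f(L/D)V²/2g = 133.8 m
Series → Q common, losses add: H = Σh = 134.8 m

H ≈ 135 m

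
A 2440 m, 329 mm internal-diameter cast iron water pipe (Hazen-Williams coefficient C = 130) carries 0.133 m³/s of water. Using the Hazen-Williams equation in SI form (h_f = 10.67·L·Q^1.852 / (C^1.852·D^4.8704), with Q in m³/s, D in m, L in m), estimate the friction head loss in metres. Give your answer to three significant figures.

h_f = 10.67·2440·0.133^1.852 / (130^1.852·0.329^4.8704) = 16.96 m

h_f ≈ 17.0 m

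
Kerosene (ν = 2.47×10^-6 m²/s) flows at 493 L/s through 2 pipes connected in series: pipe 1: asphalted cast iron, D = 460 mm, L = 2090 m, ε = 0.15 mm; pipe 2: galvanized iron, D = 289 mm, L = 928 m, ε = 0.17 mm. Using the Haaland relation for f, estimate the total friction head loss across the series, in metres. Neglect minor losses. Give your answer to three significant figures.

Pipe 1: V = 2.966 m/s, Re = 5.52×10^5, ε/D = 3.26×10^-4, f = 0.01627, h_1 = f(L/D)V²/2g = 33.15 m
Pipe 2: V = 7.516 m/s, Re = 8.79×10^5, ε/D = 5.88×10^-4, f = 0.01780, h_2 = f(L/D)V²/2g = 164.6 m
Series → Q common, losses add: H = Σh = 197.7 m

H ≈ 198 m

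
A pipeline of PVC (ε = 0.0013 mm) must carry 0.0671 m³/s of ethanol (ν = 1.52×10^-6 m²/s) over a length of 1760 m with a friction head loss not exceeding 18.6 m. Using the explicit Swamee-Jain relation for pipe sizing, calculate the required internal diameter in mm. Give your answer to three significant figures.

Swamee-Jain (Type III): D = 0.66·[ε^1.25·(LQ²/(gh_f))^4.75 + ν·Q^9.4·(L/(gh_f))^5.2]^0.04
LQ²/(gh_f) = 0.04343; L/(gh_f) = 9.646
Term 1 = ε^1.25·(…)^4.75 = 1.49×10^-14; Term 2 = ν·Q^9.4·(…)^5.2 = 1.87×10^-12
D = 0.66·(1.49×10^-14 + 1.87×10^-12)^0.04 = 0.2242 m = 224 mm
Check: V = 1.70 m/s, Re = 2.51×10^5, f = 0.01493, h_f = 17.3 m ≈ 18.6 m ✓

D ≈ 224 mm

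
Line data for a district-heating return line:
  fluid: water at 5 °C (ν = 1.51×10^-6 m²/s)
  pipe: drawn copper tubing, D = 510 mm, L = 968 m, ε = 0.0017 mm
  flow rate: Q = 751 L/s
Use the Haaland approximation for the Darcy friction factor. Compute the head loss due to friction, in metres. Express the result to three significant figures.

h_f ≈ 14.7 m

V = 4Q/(πD²) = 4·0.751/(π·0.510²) = 3.676 m/s
Re = VD/ν = 3.676·0.510/1.51×10^-6 = 1.24×10^6 → turbulent
ε/D = 0.0017/510 = 3.33×10^-6
Haaland: f = 0.01124
h_f = f(L/D)V²/(2g) = 0.01124·(968/0.510)·3.676²/(2·9.81) = 14.70 m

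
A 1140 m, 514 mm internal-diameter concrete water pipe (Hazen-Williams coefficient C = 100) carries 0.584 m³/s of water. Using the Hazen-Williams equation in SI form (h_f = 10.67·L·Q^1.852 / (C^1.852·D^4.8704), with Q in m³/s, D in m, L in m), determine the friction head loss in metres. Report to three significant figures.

h_f ≈ 22.7 m

h_f = 10.67·1140·0.584^1.852 / (100^1.852·0.514^4.8704) = 22.71 m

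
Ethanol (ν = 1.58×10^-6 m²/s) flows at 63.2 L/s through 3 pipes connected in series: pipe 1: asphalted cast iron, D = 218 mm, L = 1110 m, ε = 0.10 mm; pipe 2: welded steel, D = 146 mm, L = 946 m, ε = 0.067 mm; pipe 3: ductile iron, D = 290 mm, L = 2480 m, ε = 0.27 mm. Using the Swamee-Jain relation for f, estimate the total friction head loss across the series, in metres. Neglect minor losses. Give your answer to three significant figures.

H ≈ 106 m

Pipe 1: V = 1.693 m/s, Re = 2.34×10^5, ε/D = 4.59×10^-4, f = 0.01845, h_1 = f(L/D)V²/2g = 13.73 m
Pipe 2: V = 3.775 m/s, Re = 3.49×10^5, ε/D = 4.59×10^-4, f = 0.01790, h_2 = f(L/D)V²/2g = 84.23 m
Pipe 3: V = 0.9568 m/s, Re = 1.76×10^5, ε/D = 9.31×10^-4, f = 0.02110, h_3 = f(L/D)V²/2g = 8.418 m
Series → Q common, losses add: H = Σh = 106.4 m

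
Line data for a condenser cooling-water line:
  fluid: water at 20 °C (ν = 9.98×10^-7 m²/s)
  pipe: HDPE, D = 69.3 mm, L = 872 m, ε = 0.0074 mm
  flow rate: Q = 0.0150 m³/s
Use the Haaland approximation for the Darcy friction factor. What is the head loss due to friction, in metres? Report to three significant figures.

h_f ≈ 157 m

V = 4Q/(πD²) = 4·0.0150/(π·0.0693²) = 3.977 m/s
Re = VD/ν = 3.977·0.0693/9.98×10^-7 = 2.76×10^5 → turbulent
ε/D = 0.0074/69.3 = 1.07×10^-4
Haaland: f = 0.01547
h_f = f(L/D)V²/(2g) = 0.01547·(872/0.0693)·3.977²/(2·9.81) = 156.9 m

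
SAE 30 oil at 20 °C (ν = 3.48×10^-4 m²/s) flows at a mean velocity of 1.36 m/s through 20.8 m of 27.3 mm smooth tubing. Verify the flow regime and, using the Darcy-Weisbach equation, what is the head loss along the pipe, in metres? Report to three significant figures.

h_f ≈ 43.1 m

Re = VD/ν = 1.36·0.02730/3.48×10^-4 = 107 → laminar (Re < 2300)
f = 64/Re = 0.5999
h_f = f(L/D)V²/(2g) = 0.5999·(20.8/0.02730)·1.36²/(2·9.81) = 43.09 m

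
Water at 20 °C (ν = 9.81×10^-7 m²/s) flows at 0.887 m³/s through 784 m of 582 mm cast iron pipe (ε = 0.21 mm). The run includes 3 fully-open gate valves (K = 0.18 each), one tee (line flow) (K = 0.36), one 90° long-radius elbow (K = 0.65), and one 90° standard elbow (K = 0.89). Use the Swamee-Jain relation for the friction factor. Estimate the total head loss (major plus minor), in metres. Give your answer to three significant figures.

H_L ≈ 13.6 m

V = 4Q/(πD²) = 3.334 m/s; V²/2g = 0.5666 m
Re = 1.98×10^6, ε/D = 3.61×10^-4 → f = 0.01595 (Swamee-Jain)
Major: h_f = f(L/D)·V²/2g = 0.01595·1347·0.5666 = 12.17 m
Minor: ΣK = 2.44; h_m = ΣK·V²/2g = 1.383 m
Total H_L = 12.17 + 1.383 = 13.56 m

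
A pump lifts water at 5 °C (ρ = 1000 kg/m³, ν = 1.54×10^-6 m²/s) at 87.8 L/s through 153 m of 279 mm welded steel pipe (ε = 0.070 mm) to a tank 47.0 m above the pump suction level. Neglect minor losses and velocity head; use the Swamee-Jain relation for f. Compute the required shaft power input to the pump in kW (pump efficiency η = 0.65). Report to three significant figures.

P_shaft ≈ 63.6 kW

V = 4Q/(πD²) = 1.436 m/s; Re = 2.60×10^5; ε/D = 2.51×10^-4; f = 0.01696
h_f = f(L/D)V²/2g = 0.9774 m
Total head H = z + h_f = 47.0 + 0.9774 = 47.98 m
P_hyd = ρgQH = 1000·9.81·0.0878·47.98 = 41.32 kW
P_shaft = P_hyd/η = 41.32/0.65 = 63.58 kW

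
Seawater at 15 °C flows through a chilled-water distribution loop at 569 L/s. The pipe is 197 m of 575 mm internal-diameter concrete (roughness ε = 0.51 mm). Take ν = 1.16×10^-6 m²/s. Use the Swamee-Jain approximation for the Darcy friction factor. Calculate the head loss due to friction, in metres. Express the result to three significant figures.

V = 4Q/(πD²) = 4·0.569/(π·0.575²) = 2.191 m/s
Re = VD/ν = 2.191·0.575/1.16×10^-6 = 1.09×10^6 → turbulent
ε/D = 0.51/575 = 8.87×10^-4
Swamee-Jain: f = 0.01947
h_f = f(L/D)V²/(2g) = 0.01947·(197/0.575)·2.191²/(2·9.81) = 1.632 m

h_f ≈ 1.63 m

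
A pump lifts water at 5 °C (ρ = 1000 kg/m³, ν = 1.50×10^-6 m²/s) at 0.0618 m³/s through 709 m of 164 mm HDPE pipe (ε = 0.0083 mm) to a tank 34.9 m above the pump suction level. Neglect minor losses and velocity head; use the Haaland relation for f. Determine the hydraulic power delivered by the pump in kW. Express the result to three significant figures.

V = 4Q/(πD²) = 2.926 m/s; Re = 3.20×10^5; ε/D = 5.06×10^-5; f = 0.01463
h_f = f(L/D)V²/2g = 27.60 m
Total head H = z + h_f = 34.9 + 27.60 = 62.50 m
P_hyd = ρgQH = 1000·9.81·0.0618·62.50 = 37.89 kW

P_hyd ≈ 37.9 kW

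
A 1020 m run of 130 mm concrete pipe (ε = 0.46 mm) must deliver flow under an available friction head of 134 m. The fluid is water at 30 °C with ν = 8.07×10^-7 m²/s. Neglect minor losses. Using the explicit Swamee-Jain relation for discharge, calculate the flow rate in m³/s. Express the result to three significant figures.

Q ≈ 0.0462 m³/s

Swamee-Jain (Type II): Q = -0.965·√(gD⁵h_f/L)·ln[ε/(3.7D) + √(3.17ν²L/(gD³h_f))]
√(gD⁵h_f/L) = √(9.81·0.130⁵·134/1020) = 0.006917
ε/(3.7D) = 9.56×10^-4; √(3.17ν²L/(gD³h_f)) = 2.70×10^-5
Q = -0.965·0.006917·ln(9.833×10^-4) = 0.04622 m³/s
Check: V = 3.48 m/s, Re = 5.61×10^5, f = 0.02774, h_f = 135 m ≈ 134 m ✓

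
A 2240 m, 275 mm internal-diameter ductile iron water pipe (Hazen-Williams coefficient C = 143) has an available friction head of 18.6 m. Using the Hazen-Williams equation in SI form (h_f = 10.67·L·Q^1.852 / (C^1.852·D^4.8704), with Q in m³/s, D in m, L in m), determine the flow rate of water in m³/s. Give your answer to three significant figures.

Rearranging: Q = [h_f·C^1.852·D^4.8704 / (10.67·L)]^(1/1.852)
Q = [18.6·143^1.852·0.275^4.8704 / (10.67·2240)]^0.540 = 0.1005 m³/s

Q ≈ 0.101 m³/s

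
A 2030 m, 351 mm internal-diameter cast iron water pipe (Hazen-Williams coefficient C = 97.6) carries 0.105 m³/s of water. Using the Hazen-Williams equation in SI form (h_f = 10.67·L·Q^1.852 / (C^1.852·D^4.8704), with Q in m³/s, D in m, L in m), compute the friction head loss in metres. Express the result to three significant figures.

h_f = 10.67·2030·0.105^1.852 / (97.6^1.852·0.351^4.8704) = 11.30 m

h_f ≈ 11.3 m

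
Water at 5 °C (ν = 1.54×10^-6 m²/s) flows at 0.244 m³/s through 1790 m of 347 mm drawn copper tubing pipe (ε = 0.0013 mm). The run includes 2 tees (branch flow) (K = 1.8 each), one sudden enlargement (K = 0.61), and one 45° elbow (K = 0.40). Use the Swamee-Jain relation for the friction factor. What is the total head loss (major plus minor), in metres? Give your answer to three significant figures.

V = 4Q/(πD²) = 2.580 m/s; V²/2g = 0.3393 m
Re = 5.81×10^5, ε/D = 3.75×10^-6 → f = 0.01281 (Swamee-Jain)
Major: h_f = f(L/D)·V²/2g = 0.01281·5159·0.3393 = 22.42 m
Minor: ΣK = 4.61; h_m = ΣK·V²/2g = 1.564 m
Total H_L = 22.42 + 1.564 = 23.99 m

H_L ≈ 24.0 m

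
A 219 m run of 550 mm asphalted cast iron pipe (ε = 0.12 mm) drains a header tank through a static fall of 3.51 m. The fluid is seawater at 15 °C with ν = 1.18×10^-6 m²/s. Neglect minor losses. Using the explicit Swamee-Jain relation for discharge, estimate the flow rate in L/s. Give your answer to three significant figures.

Swamee-Jain (Type II): Q = -0.965·√(gD⁵h_f/L)·ln[ε/(3.7D) + √(3.17ν²L/(gD³h_f))]
√(gD⁵h_f/L) = √(9.81·0.550⁵·3.51/219) = 0.08896
ε/(3.7D) = 5.90×10^-5; √(3.17ν²L/(gD³h_f)) = 1.30×10^-5
Q = -0.965·0.08896·ln(7.196×10^-5) = 0.8189 m³/s
Check: V = 3.45 m/s, Re = 1.61×10^6, f = 0.01465, h_f = 3.53 m ≈ 3.51 m ✓

Q ≈ 819 L/s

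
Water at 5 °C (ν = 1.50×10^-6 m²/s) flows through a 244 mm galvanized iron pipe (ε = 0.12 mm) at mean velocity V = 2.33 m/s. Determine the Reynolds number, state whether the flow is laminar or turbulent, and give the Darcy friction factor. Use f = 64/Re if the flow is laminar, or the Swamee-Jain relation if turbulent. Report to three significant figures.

Re ≈ 3.79×10^5; turbulent; f ≈ 0.0180

Re = VD/ν = 2.330·0.244/1.50×10^-6 = 3.79×10^5
Re > 4000 → turbulent; ε/D = 4.92×10^-4
Swamee-Jain: f = 0.01800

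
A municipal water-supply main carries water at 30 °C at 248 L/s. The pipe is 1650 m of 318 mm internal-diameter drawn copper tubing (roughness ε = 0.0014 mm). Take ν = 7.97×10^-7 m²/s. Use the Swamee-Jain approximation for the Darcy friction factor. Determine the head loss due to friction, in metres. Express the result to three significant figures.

h_f ≈ 29.2 m

V = 4Q/(πD²) = 4·0.248/(π·0.318²) = 3.123 m/s
Re = VD/ν = 3.123·0.318/7.97×10^-7 = 1.25×10^6 → turbulent
ε/D = 0.0014/318 = 4.40×10^-6
Swamee-Jain: f = 0.01132
h_f = f(L/D)V²/(2g) = 0.01132·(1650/0.318)·3.123²/(2·9.81) = 29.18 m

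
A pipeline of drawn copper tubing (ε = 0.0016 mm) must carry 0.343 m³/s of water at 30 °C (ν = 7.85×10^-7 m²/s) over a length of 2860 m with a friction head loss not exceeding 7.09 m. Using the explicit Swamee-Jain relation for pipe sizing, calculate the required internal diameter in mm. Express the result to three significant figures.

D ≈ 545 mm

Swamee-Jain (Type III): D = 0.66·[ε^1.25·(LQ²/(gh_f))^4.75 + ν·Q^9.4·(L/(gh_f))^5.2]^0.04
LQ²/(gh_f) = 4.838; L/(gh_f) = 41.12
Term 1 = ε^1.25·(…)^4.75 = 1.02×10^-4; Term 2 = ν·Q^9.4·(…)^5.2 = 0.00831
D = 0.66·(1.02×10^-4 + 0.00831)^0.04 = 0.5452 m = 545 mm
Check: V = 1.47 m/s, Re = 1.02×10^6, f = 0.01164, h_f = 6.72 m ≈ 7.09 m ✓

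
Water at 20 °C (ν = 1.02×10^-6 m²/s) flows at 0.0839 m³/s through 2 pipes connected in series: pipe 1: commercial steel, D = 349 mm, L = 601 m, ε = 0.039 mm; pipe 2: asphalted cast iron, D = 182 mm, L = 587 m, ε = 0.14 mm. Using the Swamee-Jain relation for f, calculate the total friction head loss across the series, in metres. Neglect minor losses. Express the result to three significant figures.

Pipe 1: V = 0.8770 m/s, Re = 3.00×10^5, ε/D = 1.12×10^-4, f = 0.01555, h_1 = f(L/D)V²/2g = 1.050 m
Pipe 2: V = 3.225 m/s, Re = 5.75×10^5, ε/D = 7.69×10^-4, f = 0.01918, h_2 = f(L/D)V²/2g = 32.80 m
Series → Q common, losses add: H = Σh = 33.85 m

H ≈ 33.8 m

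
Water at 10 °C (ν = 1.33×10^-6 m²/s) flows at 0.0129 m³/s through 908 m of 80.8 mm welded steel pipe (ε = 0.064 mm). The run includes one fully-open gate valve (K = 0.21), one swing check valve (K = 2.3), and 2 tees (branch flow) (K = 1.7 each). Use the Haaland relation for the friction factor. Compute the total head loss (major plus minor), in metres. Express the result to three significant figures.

V = 4Q/(πD²) = 2.516 m/s; V²/2g = 0.3226 m
Re = 1.53×10^5, ε/D = 7.92×10^-4 → f = 0.02043 (Haaland)
Major: h_f = f(L/D)·V²/2g = 0.02043·11238·0.3226 = 74.05 m
Minor: ΣK = 5.91; h_m = ΣK·V²/2g = 1.907 m
Total H_L = 74.05 + 1.907 = 75.95 m

H_L ≈ 76.0 m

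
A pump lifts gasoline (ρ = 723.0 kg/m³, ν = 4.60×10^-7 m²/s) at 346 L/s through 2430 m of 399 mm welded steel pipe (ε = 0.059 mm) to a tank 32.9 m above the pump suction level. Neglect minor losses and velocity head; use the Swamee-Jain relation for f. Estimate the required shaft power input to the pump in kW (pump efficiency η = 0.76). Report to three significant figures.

V = 4Q/(πD²) = 2.767 m/s; Re = 2.40×10^6; ε/D = 1.48×10^-4; f = 0.01353
h_f = f(L/D)V²/2g = 32.17 m
Total head H = z + h_f = 32.9 + 32.17 = 65.07 m
P_hyd = ρgQH = 723.0·9.81·0.346·65.07 = 159.7 kW
P_shaft = P_hyd/η = 159.7/0.76 = 210.1 kW

P_shaft ≈ 210 kW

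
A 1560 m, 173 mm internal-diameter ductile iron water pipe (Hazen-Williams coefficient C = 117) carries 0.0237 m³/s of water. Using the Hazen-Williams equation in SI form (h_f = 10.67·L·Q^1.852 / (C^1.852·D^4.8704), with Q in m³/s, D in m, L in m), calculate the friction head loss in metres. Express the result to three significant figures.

h_f ≈ 12.4 m

h_f = 10.67·1560·0.0237^1.852 / (117^1.852·0.173^4.8704) = 12.36 m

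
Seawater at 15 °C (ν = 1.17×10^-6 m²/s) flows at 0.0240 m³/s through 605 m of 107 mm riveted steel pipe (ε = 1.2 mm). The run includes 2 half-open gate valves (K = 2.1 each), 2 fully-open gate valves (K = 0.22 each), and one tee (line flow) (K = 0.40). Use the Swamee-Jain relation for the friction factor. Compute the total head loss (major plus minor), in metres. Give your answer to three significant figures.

V = 4Q/(πD²) = 2.669 m/s; V²/2g = 0.3631 m
Re = 2.44×10^5, ε/D = 0.0112 → f = 0.03978 (Swamee-Jain)
Major: h_f = f(L/D)·V²/2g = 0.03978·5654·0.3631 = 81.67 m
Minor: ΣK = 5.04; h_m = ΣK·V²/2g = 1.830 m
Total H_L = 81.67 + 1.830 = 83.50 m

H_L ≈ 83.5 m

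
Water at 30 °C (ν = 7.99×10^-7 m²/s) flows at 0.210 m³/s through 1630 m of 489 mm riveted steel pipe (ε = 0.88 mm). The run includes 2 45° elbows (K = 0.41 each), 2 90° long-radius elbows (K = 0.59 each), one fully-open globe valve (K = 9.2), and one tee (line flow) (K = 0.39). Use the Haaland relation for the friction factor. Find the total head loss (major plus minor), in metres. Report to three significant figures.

V = 4Q/(πD²) = 1.118 m/s; V²/2g = 0.06373 m
Re = 6.84×10^5, ε/D = 0.00180 → f = 0.02308 (Haaland)
Major: h_f = f(L/D)·V²/2g = 0.02308·3333·0.06373 = 4.902 m
Minor: ΣK = 11.6; h_m = ΣK·V²/2g = 0.7386 m
Total H_L = 4.902 + 0.7386 = 5.641 m

H_L ≈ 5.64 m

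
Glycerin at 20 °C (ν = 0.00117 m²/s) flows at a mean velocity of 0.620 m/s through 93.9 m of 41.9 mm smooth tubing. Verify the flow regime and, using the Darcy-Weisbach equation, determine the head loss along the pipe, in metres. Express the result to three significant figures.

Re = VD/ν = 0.620·0.04190/0.00117 = 22.2 → laminar (Re < 2300)
f = 64/Re = 2.882
h_f = f(L/D)V²/(2g) = 2.882·(93.9/0.04190)·0.620²/(2·9.81) = 126.6 m

h_f ≈ 127 m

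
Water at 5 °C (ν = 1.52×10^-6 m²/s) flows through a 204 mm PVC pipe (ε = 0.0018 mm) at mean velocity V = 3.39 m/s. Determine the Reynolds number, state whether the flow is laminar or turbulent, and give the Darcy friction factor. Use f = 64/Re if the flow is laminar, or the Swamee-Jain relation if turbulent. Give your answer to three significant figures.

Re = VD/ν = 3.390·0.204/1.52×10^-6 = 4.55×10^5
Re > 4000 → turbulent; ε/D = 8.82×10^-6
Swamee-Jain: f = 0.01345

Re ≈ 4.55×10^5; turbulent; f ≈ 0.0134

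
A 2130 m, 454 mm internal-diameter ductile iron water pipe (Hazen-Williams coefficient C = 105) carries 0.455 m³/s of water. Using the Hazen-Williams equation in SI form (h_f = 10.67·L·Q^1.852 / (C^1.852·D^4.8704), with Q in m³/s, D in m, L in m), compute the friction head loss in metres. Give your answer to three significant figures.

h_f = 10.67·2130·0.455^1.852 / (105^1.852·0.454^4.8704) = 44.69 m

h_f ≈ 44.7 m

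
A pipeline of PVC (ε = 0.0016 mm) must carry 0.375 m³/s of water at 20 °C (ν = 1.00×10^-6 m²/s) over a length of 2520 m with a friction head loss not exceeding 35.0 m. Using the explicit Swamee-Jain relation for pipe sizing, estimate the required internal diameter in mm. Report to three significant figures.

Swamee-Jain (Type III): D = 0.66·[ε^1.25·(LQ²/(gh_f))^4.75 + ν·Q^9.4·(L/(gh_f))^5.2]^0.04
LQ²/(gh_f) = 1.032; L/(gh_f) = 7.339
Term 1 = ε^1.25·(…)^4.75 = 6.61×10^-8; Term 2 = ν·Q^9.4·(…)^5.2 = 3.14×10^-6
D = 0.66·(6.61×10^-8 + 3.14×10^-6)^0.04 = 0.3979 m = 398 mm
Check: V = 3.02 m/s, Re = 1.20×10^6, f = 0.01137, h_f = 33.4 m ≈ 35.0 m ✓

D ≈ 398 mm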